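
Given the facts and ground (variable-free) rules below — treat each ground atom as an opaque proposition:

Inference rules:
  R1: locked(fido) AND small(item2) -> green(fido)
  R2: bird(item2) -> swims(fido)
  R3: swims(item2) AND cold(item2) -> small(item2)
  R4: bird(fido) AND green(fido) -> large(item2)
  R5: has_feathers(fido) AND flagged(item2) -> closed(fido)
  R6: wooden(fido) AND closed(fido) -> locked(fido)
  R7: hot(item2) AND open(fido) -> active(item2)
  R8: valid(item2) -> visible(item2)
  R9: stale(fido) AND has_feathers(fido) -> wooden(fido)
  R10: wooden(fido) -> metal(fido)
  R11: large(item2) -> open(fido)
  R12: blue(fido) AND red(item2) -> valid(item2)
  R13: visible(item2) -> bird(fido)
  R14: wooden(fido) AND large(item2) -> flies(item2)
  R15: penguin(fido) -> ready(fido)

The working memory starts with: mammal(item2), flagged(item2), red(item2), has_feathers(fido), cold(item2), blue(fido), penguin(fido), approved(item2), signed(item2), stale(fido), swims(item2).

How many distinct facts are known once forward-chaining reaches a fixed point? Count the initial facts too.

Round 1 — R3, R5, R9, R12, R15, derive small(item2), closed(fido), wooden(fido), valid(item2), ready(fido).
Round 2 — R6, R8, R10, derive locked(fido), visible(item2), metal(fido).
Round 3 — R1, R13, derive green(fido), bird(fido).
Round 4 — R4, derive large(item2).
Round 5 — R11, R14, derive open(fido), flies(item2).
Closure: {approved(item2), bird(fido), blue(fido), closed(fido), cold(item2), flagged(item2), flies(item2), green(fido), has_feathers(fido), large(item2), locked(fido), mammal(item2), metal(fido), open(fido), penguin(fido), ready(fido), red(item2), signed(item2), small(item2), stale(fido), swims(item2), valid(item2), visible(item2), wooden(fido)} — 24 facts.

24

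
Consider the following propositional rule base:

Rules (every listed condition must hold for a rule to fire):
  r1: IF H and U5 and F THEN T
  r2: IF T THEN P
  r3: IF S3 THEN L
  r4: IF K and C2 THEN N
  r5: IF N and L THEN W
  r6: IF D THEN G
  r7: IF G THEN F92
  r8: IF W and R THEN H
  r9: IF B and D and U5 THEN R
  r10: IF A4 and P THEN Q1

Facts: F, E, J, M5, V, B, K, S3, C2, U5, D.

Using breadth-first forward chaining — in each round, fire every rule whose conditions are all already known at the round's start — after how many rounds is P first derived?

5

Round 1 fires r3, r4, r6, r9, giving L, N, G, R.
Round 2 fires r5, r7, giving W, F92.
Round 3 fires r8, giving H.
Round 4 fires r1, giving T.
Round 5 fires r2, giving P.
P first appears in round 5.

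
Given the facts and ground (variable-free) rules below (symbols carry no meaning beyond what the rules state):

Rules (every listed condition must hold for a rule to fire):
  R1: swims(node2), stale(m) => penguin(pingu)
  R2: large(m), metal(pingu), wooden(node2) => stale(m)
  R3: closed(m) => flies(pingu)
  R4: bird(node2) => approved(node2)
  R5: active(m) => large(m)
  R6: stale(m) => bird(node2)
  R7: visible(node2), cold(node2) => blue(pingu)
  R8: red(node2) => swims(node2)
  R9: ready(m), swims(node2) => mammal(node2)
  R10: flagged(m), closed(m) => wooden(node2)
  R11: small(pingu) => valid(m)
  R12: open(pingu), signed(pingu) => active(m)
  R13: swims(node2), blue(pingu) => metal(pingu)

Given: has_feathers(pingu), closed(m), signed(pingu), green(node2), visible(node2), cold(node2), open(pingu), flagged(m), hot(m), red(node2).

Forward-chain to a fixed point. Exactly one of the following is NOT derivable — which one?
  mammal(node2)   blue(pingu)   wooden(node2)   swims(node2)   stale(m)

Round 1 fires R3, R7, R8, R10, R12, giving flies(pingu), blue(pingu), swims(node2), wooden(node2), active(m).
Round 2 fires R5, R13, giving large(m), metal(pingu).
Round 3 fires R2, giving stale(m).
Round 4 fires R1, R6, giving penguin(pingu), bird(node2).
Round 5 fires R4, giving approved(node2).
Derived: swims(node2) (round 1), wooden(node2) (round 1), stale(m) (round 3), blue(pingu) (round 1). mammal(node2) never appears in any round.

mammal(node2)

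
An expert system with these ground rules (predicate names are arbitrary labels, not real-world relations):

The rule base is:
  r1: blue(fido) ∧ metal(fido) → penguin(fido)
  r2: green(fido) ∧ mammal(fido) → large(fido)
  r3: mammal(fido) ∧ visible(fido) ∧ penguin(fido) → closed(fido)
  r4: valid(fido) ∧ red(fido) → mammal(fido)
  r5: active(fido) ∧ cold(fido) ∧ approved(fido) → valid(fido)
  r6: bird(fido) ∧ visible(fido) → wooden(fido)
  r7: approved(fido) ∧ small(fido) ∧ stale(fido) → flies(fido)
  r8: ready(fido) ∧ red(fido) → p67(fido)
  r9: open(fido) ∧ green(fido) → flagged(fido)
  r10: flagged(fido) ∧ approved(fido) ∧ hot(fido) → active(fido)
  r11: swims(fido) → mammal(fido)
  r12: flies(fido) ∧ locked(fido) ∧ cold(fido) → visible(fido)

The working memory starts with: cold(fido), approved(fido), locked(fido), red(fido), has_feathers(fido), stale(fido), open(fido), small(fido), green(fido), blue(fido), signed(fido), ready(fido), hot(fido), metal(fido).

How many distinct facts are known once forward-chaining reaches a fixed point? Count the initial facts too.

Round 1 — r1, r7, r8, r9, derive penguin(fido), flies(fido), p67(fido), flagged(fido).
Round 2 — r10, r12, derive active(fido), visible(fido).
Round 3 — r5, derive valid(fido).
Round 4 — r4, derive mammal(fido).
Round 5 — r2, r3, derive large(fido), closed(fido).
Closure: {active(fido), approved(fido), blue(fido), closed(fido), cold(fido), flagged(fido), flies(fido), green(fido), has_feathers(fido), hot(fido), large(fido), locked(fido), mammal(fido), metal(fido), open(fido), p67(fido), penguin(fido), ready(fido), red(fido), signed(fido), small(fido), stale(fido), valid(fido), visible(fido)} — 24 facts.

24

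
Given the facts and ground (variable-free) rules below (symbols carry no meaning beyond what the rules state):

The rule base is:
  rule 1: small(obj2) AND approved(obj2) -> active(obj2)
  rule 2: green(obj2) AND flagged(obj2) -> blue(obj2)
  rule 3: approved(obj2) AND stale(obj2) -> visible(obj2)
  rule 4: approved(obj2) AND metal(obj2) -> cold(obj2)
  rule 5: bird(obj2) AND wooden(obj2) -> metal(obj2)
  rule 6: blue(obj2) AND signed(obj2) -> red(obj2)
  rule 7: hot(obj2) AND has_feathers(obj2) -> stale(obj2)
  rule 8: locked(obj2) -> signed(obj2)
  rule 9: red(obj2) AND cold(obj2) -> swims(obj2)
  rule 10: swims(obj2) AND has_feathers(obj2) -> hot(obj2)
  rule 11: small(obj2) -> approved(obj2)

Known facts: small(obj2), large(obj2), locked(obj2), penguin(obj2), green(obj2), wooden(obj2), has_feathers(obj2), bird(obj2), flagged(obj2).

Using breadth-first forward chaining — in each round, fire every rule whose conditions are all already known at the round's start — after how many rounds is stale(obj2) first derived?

Round 1 — rule 2, rule 5, rule 8, rule 11, derive blue(obj2), metal(obj2), signed(obj2), approved(obj2).
Round 2 — rule 1, rule 4, rule 6, derive active(obj2), cold(obj2), red(obj2).
Round 3 — rule 9, derive swims(obj2).
Round 4 — rule 10, derive hot(obj2).
Round 5 — rule 7, derive stale(obj2).
stale(obj2) first appears in round 5.

5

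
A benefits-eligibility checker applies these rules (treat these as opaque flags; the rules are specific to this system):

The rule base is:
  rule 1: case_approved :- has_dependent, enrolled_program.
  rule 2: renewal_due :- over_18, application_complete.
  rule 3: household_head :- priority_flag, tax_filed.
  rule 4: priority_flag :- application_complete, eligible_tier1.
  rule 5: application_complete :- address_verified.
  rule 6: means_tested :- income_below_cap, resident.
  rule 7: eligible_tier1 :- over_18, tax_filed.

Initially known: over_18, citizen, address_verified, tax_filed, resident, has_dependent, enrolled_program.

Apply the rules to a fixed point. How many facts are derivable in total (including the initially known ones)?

13

Round 1: rule 1 [case_approved :- has_dependent, enrolled_program.]; rule 5 [application_complete :- address_verified.]; rule 7 [eligible_tier1 :- over_18, tax_filed.]. New: case_approved, application_complete, eligible_tier1.
Round 2: rule 2 [renewal_due :- over_18, application_complete.]; rule 4 [priority_flag :- application_complete, eligible_tier1.]. New: renewal_due, priority_flag.
Round 3: rule 3 [household_head :- priority_flag, tax_filed.]. New: household_head.
Closure: {address_verified, application_complete, case_approved, citizen, eligible_tier1, enrolled_program, has_dependent, household_head, over_18, priority_flag, renewal_due, resident, tax_filed} — 13 facts.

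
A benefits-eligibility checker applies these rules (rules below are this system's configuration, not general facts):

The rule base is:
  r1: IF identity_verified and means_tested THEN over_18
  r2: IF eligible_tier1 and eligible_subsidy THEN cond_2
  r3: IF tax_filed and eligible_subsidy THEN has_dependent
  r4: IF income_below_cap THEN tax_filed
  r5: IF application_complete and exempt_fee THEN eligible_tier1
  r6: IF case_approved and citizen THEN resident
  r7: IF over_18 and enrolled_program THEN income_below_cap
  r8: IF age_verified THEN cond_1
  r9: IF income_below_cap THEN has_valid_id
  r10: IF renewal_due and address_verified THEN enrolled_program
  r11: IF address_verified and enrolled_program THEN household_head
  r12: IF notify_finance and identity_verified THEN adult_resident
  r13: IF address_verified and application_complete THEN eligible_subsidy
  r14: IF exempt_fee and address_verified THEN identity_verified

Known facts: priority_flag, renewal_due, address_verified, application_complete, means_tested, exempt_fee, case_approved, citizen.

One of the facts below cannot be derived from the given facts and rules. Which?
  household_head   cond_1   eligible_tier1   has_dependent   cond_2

[1] r5 [IF application_complete and exempt_fee THEN eligible_tier1]; r6 [IF case_approved and citizen THEN resident]; r10 [IF renewal_due and address_verified THEN enrolled_program]; r13 [IF address_verified and application_complete THEN eligible_subsidy]; r14 [IF exempt_fee and address_verified THEN identity_verified]. ⇒ new: eligible_tier1, resident, enrolled_program, eligible_subsidy, identity_verified.
[2] r1 [IF identity_verified and means_tested THEN over_18]; r2 [IF eligible_tier1 and eligible_subsidy THEN cond_2]; r11 [IF address_verified and enrolled_program THEN household_head]. ⇒ new: over_18, cond_2, household_head.
[3] r7 [IF over_18 and enrolled_program THEN income_below_cap]. ⇒ new: income_below_cap.
[4] r4 [IF income_below_cap THEN tax_filed]; r9 [IF income_below_cap THEN has_valid_id]. ⇒ new: tax_filed, has_valid_id.
[5] r3 [IF tax_filed and eligible_subsidy THEN has_dependent]. ⇒ new: has_dependent.
Derived: cond_2 (round 2), household_head (round 2), eligible_tier1 (round 1), has_dependent (round 5). cond_1 never appears in any round.

cond_1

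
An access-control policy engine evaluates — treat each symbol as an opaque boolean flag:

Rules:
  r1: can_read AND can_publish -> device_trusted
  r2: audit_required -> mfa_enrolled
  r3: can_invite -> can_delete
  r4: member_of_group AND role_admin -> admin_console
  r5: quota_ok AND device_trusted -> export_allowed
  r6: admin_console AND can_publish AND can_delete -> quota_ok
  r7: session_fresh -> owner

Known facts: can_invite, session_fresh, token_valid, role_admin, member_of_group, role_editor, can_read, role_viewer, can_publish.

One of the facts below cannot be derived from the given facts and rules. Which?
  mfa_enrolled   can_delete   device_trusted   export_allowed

[1] r1 [can_read AND can_publish -> device_trusted]; r3 [can_invite -> can_delete]; r4 [member_of_group AND role_admin -> admin_console]; r7 [session_fresh -> owner]. ⇒ new: device_trusted, can_delete, admin_console, owner.
[2] r6 [admin_console AND can_publish AND can_delete -> quota_ok]. ⇒ new: quota_ok.
[3] r5 [quota_ok AND device_trusted -> export_allowed]. ⇒ new: export_allowed.
Derived: export_allowed (round 3), device_trusted (round 1), can_delete (round 1). mfa_enrolled never appears in any round.

mfa_enrolled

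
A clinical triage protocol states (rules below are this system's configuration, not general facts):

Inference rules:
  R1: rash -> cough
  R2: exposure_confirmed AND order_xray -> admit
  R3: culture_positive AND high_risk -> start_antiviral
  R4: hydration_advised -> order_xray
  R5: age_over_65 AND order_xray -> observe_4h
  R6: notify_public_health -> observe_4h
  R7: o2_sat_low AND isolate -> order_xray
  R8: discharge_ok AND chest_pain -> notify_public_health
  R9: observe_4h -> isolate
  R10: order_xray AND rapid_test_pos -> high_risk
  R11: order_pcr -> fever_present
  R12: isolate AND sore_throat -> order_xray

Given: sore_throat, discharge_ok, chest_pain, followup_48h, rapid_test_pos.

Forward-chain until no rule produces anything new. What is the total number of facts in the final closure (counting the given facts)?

10

Round 1: R8 [discharge_ok AND chest_pain -> notify_public_health]. New: notify_public_health.
Round 2: R6 [notify_public_health -> observe_4h]. New: observe_4h.
Round 3: R9 [observe_4h -> isolate]. New: isolate.
Round 4: R12 [isolate AND sore_throat -> order_xray]. New: order_xray.
Round 5: R10 [order_xray AND rapid_test_pos -> high_risk]. New: high_risk.
Closure: {chest_pain, discharge_ok, followup_48h, high_risk, isolate, notify_public_health, observe_4h, order_xray, rapid_test_pos, sore_throat} — 10 facts.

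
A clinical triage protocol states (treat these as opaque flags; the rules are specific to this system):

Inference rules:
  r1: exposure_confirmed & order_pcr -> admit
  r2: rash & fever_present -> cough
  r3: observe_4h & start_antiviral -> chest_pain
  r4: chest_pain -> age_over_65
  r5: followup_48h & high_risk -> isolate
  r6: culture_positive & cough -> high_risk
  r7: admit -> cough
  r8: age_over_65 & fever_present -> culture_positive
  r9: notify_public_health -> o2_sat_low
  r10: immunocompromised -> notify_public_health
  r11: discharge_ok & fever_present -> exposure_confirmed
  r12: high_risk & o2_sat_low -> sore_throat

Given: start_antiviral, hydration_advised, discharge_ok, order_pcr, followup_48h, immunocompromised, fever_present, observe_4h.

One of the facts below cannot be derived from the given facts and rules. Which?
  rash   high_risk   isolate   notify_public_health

rash

[1] r3 [observe_4h & start_antiviral -> chest_pain]; r10 [immunocompromised -> notify_public_health]; r11 [discharge_ok & fever_present -> exposure_confirmed]. ⇒ new: chest_pain, notify_public_health, exposure_confirmed.
[2] r1 [exposure_confirmed & order_pcr -> admit]; r4 [chest_pain -> age_over_65]; r9 [notify_public_health -> o2_sat_low]. ⇒ new: admit, age_over_65, o2_sat_low.
[3] r7 [admit -> cough]; r8 [age_over_65 & fever_present -> culture_positive]. ⇒ new: cough, culture_positive.
[4] r6 [culture_positive & cough -> high_risk]. ⇒ new: high_risk.
[5] r5 [followup_48h & high_risk -> isolate]; r12 [high_risk & o2_sat_low -> sore_throat]. ⇒ new: isolate, sore_throat.
Derived: isolate (round 5), high_risk (round 4), notify_public_health (round 1). rash never appears in any round.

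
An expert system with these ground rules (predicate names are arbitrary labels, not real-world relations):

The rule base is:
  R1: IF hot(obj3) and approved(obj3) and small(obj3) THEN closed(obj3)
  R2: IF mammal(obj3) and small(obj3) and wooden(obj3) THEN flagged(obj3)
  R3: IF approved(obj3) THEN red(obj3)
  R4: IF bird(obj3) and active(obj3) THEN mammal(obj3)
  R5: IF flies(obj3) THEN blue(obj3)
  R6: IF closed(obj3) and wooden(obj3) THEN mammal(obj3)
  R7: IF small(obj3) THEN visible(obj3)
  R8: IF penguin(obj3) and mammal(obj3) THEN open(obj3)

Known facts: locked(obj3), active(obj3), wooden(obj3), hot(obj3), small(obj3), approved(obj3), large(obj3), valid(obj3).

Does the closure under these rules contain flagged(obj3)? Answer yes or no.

Round 1 — R1, R3, R7, derive closed(obj3), red(obj3), visible(obj3).
Round 2 — R6, derive mammal(obj3).
Round 3 — R2, derive flagged(obj3).
flagged(obj3) appears in round 3, so it is derivable.

yes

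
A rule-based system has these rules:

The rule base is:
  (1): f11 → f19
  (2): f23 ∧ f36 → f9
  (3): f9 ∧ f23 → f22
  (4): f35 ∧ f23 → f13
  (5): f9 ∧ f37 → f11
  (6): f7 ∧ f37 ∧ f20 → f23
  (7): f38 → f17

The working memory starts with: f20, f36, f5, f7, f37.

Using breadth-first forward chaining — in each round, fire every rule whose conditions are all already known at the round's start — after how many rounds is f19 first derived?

4

Round 1: (6) [f7 ∧ f37 ∧ f20 → f23]. Adds f23.
Round 2: (2) [f23 ∧ f36 → f9]. Adds f9.
Round 3: (3) [f9 ∧ f23 → f22]; (5) [f9 ∧ f37 → f11]. Adds f22, f11.
Round 4: (1) [f11 → f19]. Adds f19.
f19 first appears in round 4.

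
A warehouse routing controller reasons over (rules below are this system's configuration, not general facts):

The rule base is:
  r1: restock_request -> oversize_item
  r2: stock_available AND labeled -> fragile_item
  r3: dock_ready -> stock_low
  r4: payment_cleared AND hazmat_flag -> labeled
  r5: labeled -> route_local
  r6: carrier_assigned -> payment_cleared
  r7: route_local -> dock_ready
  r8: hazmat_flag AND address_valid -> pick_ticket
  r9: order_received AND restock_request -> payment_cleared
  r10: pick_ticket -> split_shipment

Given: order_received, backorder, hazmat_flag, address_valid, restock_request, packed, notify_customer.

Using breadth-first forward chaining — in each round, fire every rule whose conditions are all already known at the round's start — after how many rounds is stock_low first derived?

Round 1: r1 [restock_request -> oversize_item]; r8 [hazmat_flag AND address_valid -> pick_ticket]; r9 [order_received AND restock_request -> payment_cleared]. New: oversize_item, pick_ticket, payment_cleared.
Round 2: r4 [payment_cleared AND hazmat_flag -> labeled]; r10 [pick_ticket -> split_shipment]. New: labeled, split_shipment.
Round 3: r5 [labeled -> route_local]. New: route_local.
Round 4: r7 [route_local -> dock_ready]. New: dock_ready.
Round 5: r3 [dock_ready -> stock_low]. New: stock_low.
stock_low first appears in round 5.

5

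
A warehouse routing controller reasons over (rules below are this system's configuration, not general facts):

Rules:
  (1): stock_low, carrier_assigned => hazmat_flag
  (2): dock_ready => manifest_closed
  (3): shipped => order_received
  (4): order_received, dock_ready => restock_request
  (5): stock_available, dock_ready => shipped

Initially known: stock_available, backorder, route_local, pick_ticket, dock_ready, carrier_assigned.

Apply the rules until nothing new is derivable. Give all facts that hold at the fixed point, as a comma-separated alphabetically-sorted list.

Round 1: (2) [dock_ready => manifest_closed]; (5) [stock_available, dock_ready => shipped]. New: manifest_closed, shipped.
Round 2: (3) [shipped => order_received]. New: order_received.
Round 3: (4) [order_received, dock_ready => restock_request]. New: restock_request.

backorder, carrier_assigned, dock_ready, manifest_closed, order_received, pick_ticket, restock_request, route_local, shipped, stock_available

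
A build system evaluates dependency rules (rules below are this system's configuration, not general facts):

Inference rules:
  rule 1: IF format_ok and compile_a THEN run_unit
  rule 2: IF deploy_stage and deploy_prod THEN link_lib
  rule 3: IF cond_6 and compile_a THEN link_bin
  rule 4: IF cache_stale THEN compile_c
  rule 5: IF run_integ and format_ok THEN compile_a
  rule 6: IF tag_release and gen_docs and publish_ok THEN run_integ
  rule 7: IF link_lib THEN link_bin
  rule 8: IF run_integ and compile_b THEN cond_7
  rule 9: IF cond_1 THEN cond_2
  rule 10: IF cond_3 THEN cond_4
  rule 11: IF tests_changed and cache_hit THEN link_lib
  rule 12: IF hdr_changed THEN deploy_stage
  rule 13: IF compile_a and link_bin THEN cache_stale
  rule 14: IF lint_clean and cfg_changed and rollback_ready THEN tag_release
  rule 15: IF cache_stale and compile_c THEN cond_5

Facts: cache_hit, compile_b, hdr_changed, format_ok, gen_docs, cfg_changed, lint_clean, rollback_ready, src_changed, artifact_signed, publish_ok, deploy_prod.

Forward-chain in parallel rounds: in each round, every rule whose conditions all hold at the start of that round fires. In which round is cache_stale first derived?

Round 1: rule 12 [IF hdr_changed THEN deploy_stage]; rule 14 [IF lint_clean and cfg_changed and rollback_ready THEN tag_release]. New: deploy_stage, tag_release.
Round 2: rule 2 [IF deploy_stage and deploy_prod THEN link_lib]; rule 6 [IF tag_release and gen_docs and publish_ok THEN run_integ]. New: link_lib, run_integ.
Round 3: rule 5 [IF run_integ and format_ok THEN compile_a]; rule 7 [IF link_lib THEN link_bin]; rule 8 [IF run_integ and compile_b THEN cond_7]. New: compile_a, link_bin, cond_7.
Round 4: rule 1 [IF format_ok and compile_a THEN run_unit]; rule 13 [IF compile_a and link_bin THEN cache_stale]. New: run_unit, cache_stale.
cache_stale first appears in round 4.

4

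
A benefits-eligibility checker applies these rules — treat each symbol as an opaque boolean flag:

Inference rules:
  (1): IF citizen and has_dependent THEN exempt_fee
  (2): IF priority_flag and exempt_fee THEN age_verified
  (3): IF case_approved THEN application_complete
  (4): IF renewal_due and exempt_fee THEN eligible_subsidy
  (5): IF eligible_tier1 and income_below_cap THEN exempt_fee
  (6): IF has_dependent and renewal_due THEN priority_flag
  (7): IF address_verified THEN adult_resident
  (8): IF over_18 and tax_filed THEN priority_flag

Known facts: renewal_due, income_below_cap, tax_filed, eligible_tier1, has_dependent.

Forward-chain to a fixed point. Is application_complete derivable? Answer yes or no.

no

[1] (5) [IF eligible_tier1 and income_below_cap THEN exempt_fee]; (6) [IF has_dependent and renewal_due THEN priority_flag]. ⇒ new: exempt_fee, priority_flag.
[2] (2) [IF priority_flag and exempt_fee THEN age_verified]; (4) [IF renewal_due and exempt_fee THEN eligible_subsidy]. ⇒ new: age_verified, eligible_subsidy.
Fixed point reached. application_complete is concluded only by (3); (3) needs case_approved (never derived).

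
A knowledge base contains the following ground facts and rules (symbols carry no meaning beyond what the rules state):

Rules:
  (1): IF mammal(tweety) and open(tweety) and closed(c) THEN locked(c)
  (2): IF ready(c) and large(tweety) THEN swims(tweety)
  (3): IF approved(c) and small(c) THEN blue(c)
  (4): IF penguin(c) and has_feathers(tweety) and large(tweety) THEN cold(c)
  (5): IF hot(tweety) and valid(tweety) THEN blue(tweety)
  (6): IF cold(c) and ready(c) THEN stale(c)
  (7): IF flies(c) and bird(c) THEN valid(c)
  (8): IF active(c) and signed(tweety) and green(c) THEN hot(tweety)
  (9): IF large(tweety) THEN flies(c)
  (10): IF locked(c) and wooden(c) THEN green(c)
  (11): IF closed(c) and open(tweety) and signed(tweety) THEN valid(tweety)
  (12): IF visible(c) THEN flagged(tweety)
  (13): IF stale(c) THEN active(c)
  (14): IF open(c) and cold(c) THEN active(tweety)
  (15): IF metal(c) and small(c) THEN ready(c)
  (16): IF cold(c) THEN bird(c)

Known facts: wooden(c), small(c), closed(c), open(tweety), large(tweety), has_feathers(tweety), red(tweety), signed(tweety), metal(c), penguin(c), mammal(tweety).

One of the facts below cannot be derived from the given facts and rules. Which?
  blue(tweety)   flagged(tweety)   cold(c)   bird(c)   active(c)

flagged(tweety)

Round 1 — (1), (4), (9), (11), (15), derive locked(c), cold(c), flies(c), valid(tweety), ready(c).
Round 2 — (2), (6), (10), (16), derive swims(tweety), stale(c), green(c), bird(c).
Round 3 — (7), (13), derive valid(c), active(c).
Round 4 — (8), derive hot(tweety).
Round 5 — (5), derive blue(tweety).
Derived: blue(tweety) (round 5), cold(c) (round 1), bird(c) (round 2), active(c) (round 3). flagged(tweety) never appears in any round.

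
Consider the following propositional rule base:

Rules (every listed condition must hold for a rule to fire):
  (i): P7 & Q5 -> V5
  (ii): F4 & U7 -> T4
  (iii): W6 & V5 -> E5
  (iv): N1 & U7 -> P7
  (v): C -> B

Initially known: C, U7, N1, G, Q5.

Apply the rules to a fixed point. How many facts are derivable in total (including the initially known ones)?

Round 1 — (iv), (v), derive P7, B.
Round 2 — (i), derive V5.
Closure: {B, C, G, N1, P7, Q5, U7, V5} — 8 facts.

8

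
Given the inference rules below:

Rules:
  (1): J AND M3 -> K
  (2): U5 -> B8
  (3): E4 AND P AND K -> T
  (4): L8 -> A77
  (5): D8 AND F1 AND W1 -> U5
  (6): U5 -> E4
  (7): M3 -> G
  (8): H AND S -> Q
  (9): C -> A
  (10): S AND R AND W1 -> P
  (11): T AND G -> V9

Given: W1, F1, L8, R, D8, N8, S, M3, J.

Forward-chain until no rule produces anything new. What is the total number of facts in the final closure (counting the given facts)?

Round 1 — (1), (4), (5), (7), (10), derive K, A77, U5, G, P.
Round 2 — (2), (6), derive B8, E4.
Round 3 — (3), derive T.
Round 4 — (11), derive V9.
Closure: {A77, B8, D8, E4, F1, G, J, K, L8, M3, N8, P, R, S, T, U5, V9, W1} — 18 facts.

18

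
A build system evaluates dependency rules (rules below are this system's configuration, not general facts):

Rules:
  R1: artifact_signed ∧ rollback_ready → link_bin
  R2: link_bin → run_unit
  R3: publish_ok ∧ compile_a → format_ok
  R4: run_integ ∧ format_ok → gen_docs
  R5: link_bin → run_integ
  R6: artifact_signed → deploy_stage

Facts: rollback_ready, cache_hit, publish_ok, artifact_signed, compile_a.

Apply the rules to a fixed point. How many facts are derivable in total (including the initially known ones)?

11

Round 1 — R1, R3, R6, derive link_bin, format_ok, deploy_stage.
Round 2 — R2, R5, derive run_unit, run_integ.
Round 3 — R4, derive gen_docs.
Closure: {artifact_signed, cache_hit, compile_a, deploy_stage, format_ok, gen_docs, link_bin, publish_ok, rollback_ready, run_integ, run_unit} — 11 facts.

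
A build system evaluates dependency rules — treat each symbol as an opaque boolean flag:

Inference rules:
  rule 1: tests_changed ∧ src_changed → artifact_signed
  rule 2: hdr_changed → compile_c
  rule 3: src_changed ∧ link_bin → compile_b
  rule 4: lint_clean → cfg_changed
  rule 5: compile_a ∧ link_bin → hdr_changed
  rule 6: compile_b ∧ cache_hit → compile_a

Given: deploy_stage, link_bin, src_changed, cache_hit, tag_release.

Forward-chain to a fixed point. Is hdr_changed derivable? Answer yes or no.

Round 1 fires rule 3, giving compile_b.
Round 2 fires rule 6, giving compile_a.
Round 3 fires rule 5, giving hdr_changed.
Round 4 fires rule 2, giving compile_c.
hdr_changed appears in round 3, so it is derivable.

yes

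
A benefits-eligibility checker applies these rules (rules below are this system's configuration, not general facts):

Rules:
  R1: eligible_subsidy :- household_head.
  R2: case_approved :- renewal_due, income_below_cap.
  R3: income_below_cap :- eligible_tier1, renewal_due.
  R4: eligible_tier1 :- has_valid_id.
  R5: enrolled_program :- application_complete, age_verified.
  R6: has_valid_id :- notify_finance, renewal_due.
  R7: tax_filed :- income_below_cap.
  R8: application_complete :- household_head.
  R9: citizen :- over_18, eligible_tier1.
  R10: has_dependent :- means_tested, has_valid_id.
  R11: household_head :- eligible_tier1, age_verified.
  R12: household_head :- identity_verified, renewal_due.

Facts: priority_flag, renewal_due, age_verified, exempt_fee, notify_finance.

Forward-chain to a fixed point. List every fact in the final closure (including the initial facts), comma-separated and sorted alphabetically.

Round 1: R6 [has_valid_id :- notify_finance, renewal_due.]. Adds has_valid_id.
Round 2: R4 [eligible_tier1 :- has_valid_id.]. Adds eligible_tier1.
Round 3: R3 [income_below_cap :- eligible_tier1, renewal_due.]; R11 [household_head :- eligible_tier1, age_verified.]. Adds income_below_cap, household_head.
Round 4: R1 [eligible_subsidy :- household_head.]; R2 [case_approved :- renewal_due, income_below_cap.]; R7 [tax_filed :- income_below_cap.]; R8 [application_complete :- household_head.]. Adds eligible_subsidy, case_approved, tax_filed, application_complete.
Round 5: R5 [enrolled_program :- application_complete, age_verified.]. Adds enrolled_program.

age_verified, application_complete, case_approved, eligible_subsidy, eligible_tier1, enrolled_program, exempt_fee, has_valid_id, household_head, income_below_cap, notify_finance, priority_flag, renewal_due, tax_filed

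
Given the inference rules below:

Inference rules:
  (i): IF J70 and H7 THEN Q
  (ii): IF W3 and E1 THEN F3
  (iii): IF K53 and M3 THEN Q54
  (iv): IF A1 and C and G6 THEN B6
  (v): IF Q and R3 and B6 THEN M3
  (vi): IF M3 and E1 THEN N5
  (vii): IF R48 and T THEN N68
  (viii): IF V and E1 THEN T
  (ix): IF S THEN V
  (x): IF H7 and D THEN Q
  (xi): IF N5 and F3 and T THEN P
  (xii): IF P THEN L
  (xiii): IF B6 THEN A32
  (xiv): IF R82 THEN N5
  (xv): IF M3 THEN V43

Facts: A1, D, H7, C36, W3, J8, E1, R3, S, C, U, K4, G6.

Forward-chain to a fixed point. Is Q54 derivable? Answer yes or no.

no

[1] (ii) [IF W3 and E1 THEN F3]; (iv) [IF A1 and C and G6 THEN B6]; (ix) [IF S THEN V]; (x) [IF H7 and D THEN Q]. ⇒ new: F3, B6, V, Q.
[2] (v) [IF Q and R3 and B6 THEN M3]; (viii) [IF V and E1 THEN T]; (xiii) [IF B6 THEN A32]. ⇒ new: M3, T, A32.
[3] (vi) [IF M3 and E1 THEN N5]; (xv) [IF M3 THEN V43]. ⇒ new: N5, V43.
[4] (xi) [IF N5 and F3 and T THEN P]. ⇒ new: P.
[5] (xii) [IF P THEN L]. ⇒ new: L.
Fixed point reached. Q54 is concluded only by (iii); (iii) needs K53 (never derived).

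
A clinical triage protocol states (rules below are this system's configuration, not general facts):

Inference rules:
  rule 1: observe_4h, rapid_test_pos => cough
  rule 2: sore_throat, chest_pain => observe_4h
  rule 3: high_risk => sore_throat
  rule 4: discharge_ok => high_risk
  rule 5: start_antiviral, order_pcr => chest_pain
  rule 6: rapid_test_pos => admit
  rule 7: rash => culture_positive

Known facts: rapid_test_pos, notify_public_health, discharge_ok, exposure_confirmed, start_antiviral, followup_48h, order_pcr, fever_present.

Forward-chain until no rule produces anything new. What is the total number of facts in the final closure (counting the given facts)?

[1] rule 4 [discharge_ok => high_risk]; rule 5 [start_antiviral, order_pcr => chest_pain]; rule 6 [rapid_test_pos => admit]. ⇒ new: high_risk, chest_pain, admit.
[2] rule 3 [high_risk => sore_throat]. ⇒ new: sore_throat.
[3] rule 2 [sore_throat, chest_pain => observe_4h]. ⇒ new: observe_4h.
[4] rule 1 [observe_4h, rapid_test_pos => cough]. ⇒ new: cough.
Closure: {admit, chest_pain, cough, discharge_ok, exposure_confirmed, fever_present, followup_48h, high_risk, notify_public_health, observe_4h, order_pcr, rapid_test_pos, sore_throat, start_antiviral} — 14 facts.

14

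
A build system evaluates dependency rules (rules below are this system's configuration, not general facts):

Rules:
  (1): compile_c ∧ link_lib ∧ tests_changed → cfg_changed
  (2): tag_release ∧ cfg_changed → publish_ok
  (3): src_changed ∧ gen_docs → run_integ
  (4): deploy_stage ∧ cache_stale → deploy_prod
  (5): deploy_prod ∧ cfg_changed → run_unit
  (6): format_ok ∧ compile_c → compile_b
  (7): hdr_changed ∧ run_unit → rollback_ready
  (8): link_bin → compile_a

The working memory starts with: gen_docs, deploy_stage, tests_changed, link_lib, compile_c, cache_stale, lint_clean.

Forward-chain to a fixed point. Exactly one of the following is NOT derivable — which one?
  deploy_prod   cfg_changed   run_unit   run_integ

run_integ

Round 1 fires (1), (4), giving cfg_changed, deploy_prod.
Round 2 fires (5), giving run_unit.
Derived: deploy_prod (round 1), cfg_changed (round 1), run_unit (round 2). run_integ never appears in any round.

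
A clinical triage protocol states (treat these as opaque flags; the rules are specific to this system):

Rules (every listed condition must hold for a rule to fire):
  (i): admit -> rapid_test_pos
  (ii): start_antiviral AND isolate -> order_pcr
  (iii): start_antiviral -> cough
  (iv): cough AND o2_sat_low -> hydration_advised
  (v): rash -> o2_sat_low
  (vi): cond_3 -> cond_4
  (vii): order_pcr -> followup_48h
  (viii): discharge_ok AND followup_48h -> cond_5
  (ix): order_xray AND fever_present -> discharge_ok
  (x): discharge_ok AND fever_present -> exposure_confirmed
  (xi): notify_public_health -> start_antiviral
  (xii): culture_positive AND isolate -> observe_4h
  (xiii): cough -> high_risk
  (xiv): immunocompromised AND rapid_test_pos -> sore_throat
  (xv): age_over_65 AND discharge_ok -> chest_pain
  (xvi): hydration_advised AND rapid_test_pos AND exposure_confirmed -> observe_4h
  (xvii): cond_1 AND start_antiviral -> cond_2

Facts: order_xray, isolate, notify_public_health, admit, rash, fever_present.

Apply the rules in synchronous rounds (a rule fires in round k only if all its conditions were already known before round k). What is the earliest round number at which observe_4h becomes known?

4

Round 1 fires (i), (v), (ix), (xi), giving rapid_test_pos, o2_sat_low, discharge_ok, start_antiviral.
Round 2 fires (ii), (iii), (x), giving order_pcr, cough, exposure_confirmed.
Round 3 fires (iv), (vii), (xiii), giving hydration_advised, followup_48h, high_risk.
Round 4 fires (viii), (xvi), giving cond_5, observe_4h.
observe_4h first appears in round 4.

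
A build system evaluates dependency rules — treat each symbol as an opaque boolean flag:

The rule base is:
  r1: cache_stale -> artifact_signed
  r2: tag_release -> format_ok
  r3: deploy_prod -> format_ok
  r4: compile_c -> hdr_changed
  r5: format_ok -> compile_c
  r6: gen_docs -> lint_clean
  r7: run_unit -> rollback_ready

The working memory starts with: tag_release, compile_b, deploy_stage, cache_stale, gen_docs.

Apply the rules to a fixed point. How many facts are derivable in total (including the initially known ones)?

10

Round 1 fires r1, r2, r6, giving artifact_signed, format_ok, lint_clean.
Round 2 fires r5, giving compile_c.
Round 3 fires r4, giving hdr_changed.
Closure: {artifact_signed, cache_stale, compile_b, compile_c, deploy_stage, format_ok, gen_docs, hdr_changed, lint_clean, tag_release} — 10 facts.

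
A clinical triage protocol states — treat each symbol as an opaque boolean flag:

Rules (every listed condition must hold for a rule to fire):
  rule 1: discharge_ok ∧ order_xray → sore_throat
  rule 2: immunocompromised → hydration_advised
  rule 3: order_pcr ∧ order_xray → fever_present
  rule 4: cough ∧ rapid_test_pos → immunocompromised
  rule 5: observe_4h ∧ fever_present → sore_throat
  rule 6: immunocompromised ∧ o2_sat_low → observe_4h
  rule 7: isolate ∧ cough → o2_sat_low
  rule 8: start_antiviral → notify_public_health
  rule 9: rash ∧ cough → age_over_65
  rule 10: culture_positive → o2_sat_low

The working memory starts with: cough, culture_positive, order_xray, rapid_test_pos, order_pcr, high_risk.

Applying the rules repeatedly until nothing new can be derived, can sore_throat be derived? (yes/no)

yes

Round 1: rule 3 [order_pcr ∧ order_xray → fever_present]; rule 4 [cough ∧ rapid_test_pos → immunocompromised]; rule 10 [culture_positive → o2_sat_low]. New: fever_present, immunocompromised, o2_sat_low.
Round 2: rule 2 [immunocompromised → hydration_advised]; rule 6 [immunocompromised ∧ o2_sat_low → observe_4h]. New: hydration_advised, observe_4h.
Round 3: rule 5 [observe_4h ∧ fever_present → sore_throat]. New: sore_throat.
sore_throat appears in round 3, so it is derivable.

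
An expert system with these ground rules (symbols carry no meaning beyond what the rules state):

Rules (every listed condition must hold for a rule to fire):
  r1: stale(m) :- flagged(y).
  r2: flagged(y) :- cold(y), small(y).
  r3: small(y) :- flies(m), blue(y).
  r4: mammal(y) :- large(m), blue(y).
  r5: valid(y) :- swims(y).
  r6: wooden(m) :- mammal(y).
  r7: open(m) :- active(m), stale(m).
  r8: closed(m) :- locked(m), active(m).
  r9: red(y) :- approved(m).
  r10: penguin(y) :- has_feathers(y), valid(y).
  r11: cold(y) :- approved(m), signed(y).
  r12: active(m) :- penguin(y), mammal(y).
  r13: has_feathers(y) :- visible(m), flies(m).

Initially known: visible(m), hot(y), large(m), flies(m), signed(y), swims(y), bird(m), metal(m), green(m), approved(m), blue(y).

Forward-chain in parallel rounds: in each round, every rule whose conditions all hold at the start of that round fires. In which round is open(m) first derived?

4

Round 1: r3 [small(y) :- flies(m), blue(y).]; r4 [mammal(y) :- large(m), blue(y).]; r5 [valid(y) :- swims(y).]; r9 [red(y) :- approved(m).]; r11 [cold(y) :- approved(m), signed(y).]; r13 [has_feathers(y) :- visible(m), flies(m).]. Adds small(y), mammal(y), valid(y), red(y), cold(y), has_feathers(y).
Round 2: r2 [flagged(y) :- cold(y), small(y).]; r6 [wooden(m) :- mammal(y).]; r10 [penguin(y) :- has_feathers(y), valid(y).]. Adds flagged(y), wooden(m), penguin(y).
Round 3: r1 [stale(m) :- flagged(y).]; r12 [active(m) :- penguin(y), mammal(y).]. Adds stale(m), active(m).
Round 4: r7 [open(m) :- active(m), stale(m).]. Adds open(m).
open(m) first appears in round 4.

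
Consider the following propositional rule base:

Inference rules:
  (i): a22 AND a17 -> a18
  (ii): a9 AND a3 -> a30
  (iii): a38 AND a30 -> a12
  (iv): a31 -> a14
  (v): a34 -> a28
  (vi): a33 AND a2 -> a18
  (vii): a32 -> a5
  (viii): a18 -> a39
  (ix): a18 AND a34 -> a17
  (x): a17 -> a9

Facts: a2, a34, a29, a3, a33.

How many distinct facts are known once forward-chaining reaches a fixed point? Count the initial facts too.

11

[1] (v) [a34 -> a28]; (vi) [a33 AND a2 -> a18]. ⇒ new: a28, a18.
[2] (viii) [a18 -> a39]; (ix) [a18 AND a34 -> a17]. ⇒ new: a39, a17.
[3] (x) [a17 -> a9]. ⇒ new: a9.
[4] (ii) [a9 AND a3 -> a30]. ⇒ new: a30.
Closure: {a17, a18, a2, a28, a29, a3, a30, a33, a34, a39, a9} — 11 facts.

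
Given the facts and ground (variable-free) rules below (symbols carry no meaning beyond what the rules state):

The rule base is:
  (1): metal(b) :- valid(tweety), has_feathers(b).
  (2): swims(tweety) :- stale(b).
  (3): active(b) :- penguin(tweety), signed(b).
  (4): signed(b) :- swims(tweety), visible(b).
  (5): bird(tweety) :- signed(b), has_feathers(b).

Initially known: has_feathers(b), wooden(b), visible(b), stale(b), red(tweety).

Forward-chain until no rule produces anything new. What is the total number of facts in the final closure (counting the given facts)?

Round 1: (2) [swims(tweety) :- stale(b).]. New: swims(tweety).
Round 2: (4) [signed(b) :- swims(tweety), visible(b).]. New: signed(b).
Round 3: (5) [bird(tweety) :- signed(b), has_feathers(b).]. New: bird(tweety).
Closure: {bird(tweety), has_feathers(b), red(tweety), signed(b), stale(b), swims(tweety), visible(b), wooden(b)} — 8 facts.

8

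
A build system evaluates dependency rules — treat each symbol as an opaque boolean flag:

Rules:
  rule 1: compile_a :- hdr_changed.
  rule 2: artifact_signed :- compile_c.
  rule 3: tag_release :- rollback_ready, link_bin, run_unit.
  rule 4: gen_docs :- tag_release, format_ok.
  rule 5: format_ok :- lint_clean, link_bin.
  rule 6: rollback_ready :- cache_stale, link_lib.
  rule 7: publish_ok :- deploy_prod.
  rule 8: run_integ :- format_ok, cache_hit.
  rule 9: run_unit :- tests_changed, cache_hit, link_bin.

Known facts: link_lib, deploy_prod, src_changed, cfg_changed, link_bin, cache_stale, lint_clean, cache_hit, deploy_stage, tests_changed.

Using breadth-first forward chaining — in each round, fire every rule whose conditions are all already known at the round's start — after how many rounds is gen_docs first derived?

Round 1: rule 5 [format_ok :- lint_clean, link_bin.]; rule 6 [rollback_ready :- cache_stale, link_lib.]; rule 7 [publish_ok :- deploy_prod.]; rule 9 [run_unit :- tests_changed, cache_hit, link_bin.]. Adds format_ok, rollback_ready, publish_ok, run_unit.
Round 2: rule 3 [tag_release :- rollback_ready, link_bin, run_unit.]; rule 8 [run_integ :- format_ok, cache_hit.]. Adds tag_release, run_integ.
Round 3: rule 4 [gen_docs :- tag_release, format_ok.]. Adds gen_docs.
gen_docs first appears in round 3.

3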